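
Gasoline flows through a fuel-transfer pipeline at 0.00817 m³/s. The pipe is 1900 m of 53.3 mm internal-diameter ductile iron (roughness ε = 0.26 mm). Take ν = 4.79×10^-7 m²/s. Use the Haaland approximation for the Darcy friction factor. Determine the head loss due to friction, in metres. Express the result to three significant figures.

h_f ≈ 741 m

V = 4Q/(πD²) = 4·0.00817/(π·0.0533²) = 3.662 m/s
Re = VD/ν = 3.662·0.0533/4.79×10^-7 = 4.07×10^5 → turbulent
ε/D = 0.26/53.3 = 0.00488
Haaland: f = 0.03042
h_f = f(L/D)V²/(2g) = 0.03042·(1900/0.0533)·3.662²/(2·9.81) = 741.0 m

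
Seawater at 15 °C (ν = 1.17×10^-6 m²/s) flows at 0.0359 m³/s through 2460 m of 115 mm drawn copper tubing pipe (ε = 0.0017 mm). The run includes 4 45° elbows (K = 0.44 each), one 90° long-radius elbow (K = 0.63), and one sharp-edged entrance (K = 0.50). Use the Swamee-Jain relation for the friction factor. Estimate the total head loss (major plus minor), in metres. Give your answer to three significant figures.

H_L ≈ 187 m

V = 4Q/(πD²) = 3.456 m/s; V²/2g = 0.6089 m
Re = 3.40×10^5, ε/D = 1.48×10^-5 → f = 0.01423 (Swamee-Jain)
Major: h_f = f(L/D)·V²/2g = 0.01423·21391·0.6089 = 185.4 m
Minor: ΣK = 2.89; h_m = ΣK·V²/2g = 1.760 m
Total H_L = 185.4 + 1.760 = 187.1 m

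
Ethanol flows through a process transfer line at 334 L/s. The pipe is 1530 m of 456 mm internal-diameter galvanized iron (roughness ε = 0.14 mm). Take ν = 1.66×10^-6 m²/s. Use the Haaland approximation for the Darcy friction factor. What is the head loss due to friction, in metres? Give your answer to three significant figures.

V = 4Q/(πD²) = 4·0.334/(π·0.456²) = 2.045 m/s
Re = VD/ν = 2.045·0.456/1.66×10^-6 = 5.62×10^5 → turbulent
ε/D = 0.14/456 = 3.07×10^-4
Haaland: f = 0.01610
h_f = f(L/D)V²/(2g) = 0.01610·(1530/0.456)·2.045²/(2·9.81) = 11.51 m

h_f ≈ 11.5 m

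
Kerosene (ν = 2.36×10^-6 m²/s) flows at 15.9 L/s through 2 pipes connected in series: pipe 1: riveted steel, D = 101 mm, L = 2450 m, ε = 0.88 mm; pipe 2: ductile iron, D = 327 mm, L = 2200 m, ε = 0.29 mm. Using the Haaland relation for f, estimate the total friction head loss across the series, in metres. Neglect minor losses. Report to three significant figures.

H ≈ 180 m

Pipe 1: V = 1.985 m/s, Re = 8.49×10^4, ε/D = 0.00871, f = 0.03698, h_1 = f(L/D)V²/2g = 180.1 m
Pipe 2: V = 0.1893 m/s, Re = 2.62×10^4, ε/D = 8.87×10^-4, f = 0.02600, h_2 = f(L/D)V²/2g = 0.3196 m
Series → Q common, losses add: H = Σh = 180.4 m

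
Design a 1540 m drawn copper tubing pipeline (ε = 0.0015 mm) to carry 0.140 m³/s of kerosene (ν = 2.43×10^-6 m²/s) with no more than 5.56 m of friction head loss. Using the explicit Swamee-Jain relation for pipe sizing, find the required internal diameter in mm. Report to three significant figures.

D ≈ 376 mm

Swamee-Jain (Type III): D = 0.66·[ε^1.25·(LQ²/(gh_f))^4.75 + ν·Q^9.4·(L/(gh_f))^5.2]^0.04
LQ²/(gh_f) = 0.5534; L/(gh_f) = 28.23
Term 1 = ε^1.25·(…)^4.75 = 3.16×10^-9; Term 2 = ν·Q^9.4·(…)^5.2 = 8.00×10^-7
D = 0.66·(3.16×10^-9 + 8.00×10^-7)^0.04 = 0.3765 m = 376 mm
Check: V = 1.26 m/s, Re = 1.95×10^5, f = 0.01565, h_f = 5.16 m ≈ 5.56 m ✓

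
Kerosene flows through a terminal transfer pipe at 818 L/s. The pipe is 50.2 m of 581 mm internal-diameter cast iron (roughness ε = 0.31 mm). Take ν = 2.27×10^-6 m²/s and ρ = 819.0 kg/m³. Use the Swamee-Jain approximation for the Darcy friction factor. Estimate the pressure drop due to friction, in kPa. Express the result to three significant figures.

Δp ≈ 5.95 kPa

V = 4Q/(πD²) = 4·0.818/(π·0.581²) = 3.085 m/s
Re = VD/ν = 3.085·0.581/2.27×10^-6 = 7.90×10^5 → turbulent
ε/D = 0.31/581 = 5.34×10^-4
Swamee-Jain: f = 0.01765
h_f = f(L/D)V²/(2g) = 0.01765·(50.2/0.581)·3.085²/(2·9.81) = 0.7400 m
Δp = ρg·h_f = 819.0·9.81·0.7400 = 5.946 kPa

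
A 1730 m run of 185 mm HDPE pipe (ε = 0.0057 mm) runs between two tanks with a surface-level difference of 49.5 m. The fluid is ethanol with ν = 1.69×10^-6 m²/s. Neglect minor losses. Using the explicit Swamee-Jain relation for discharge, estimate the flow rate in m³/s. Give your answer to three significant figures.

Swamee-Jain (Type II): Q = -0.965·√(gD⁵h_f/L)·ln[ε/(3.7D) + √(3.17ν²L/(gD³h_f))]
√(gD⁵h_f/L) = √(9.81·0.185⁵·49.5/1730) = 0.007799
ε/(3.7D) = 8.33×10^-6; √(3.17ν²L/(gD³h_f)) = 7.14×10^-5
Q = -0.965·0.007799·ln(7.970×10^-5) = 0.07103 m³/s
Check: V = 2.64 m/s, Re = 2.89×10^5, f = 0.01482, h_f = 49.3 m ≈ 49.5 m ✓

Q ≈ 0.0710 m³/s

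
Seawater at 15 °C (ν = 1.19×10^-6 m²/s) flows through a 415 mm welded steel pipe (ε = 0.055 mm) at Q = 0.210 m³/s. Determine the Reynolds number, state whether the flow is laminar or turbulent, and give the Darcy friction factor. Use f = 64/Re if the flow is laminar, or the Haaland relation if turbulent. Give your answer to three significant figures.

Re ≈ 5.41×10^5; turbulent; f ≈ 0.0145

V = 4Q/(πD²) = 1.553 m/s
Re = VD/ν = 1.553·0.415/1.19×10^-6 = 5.41×10^5
Re > 4000 → turbulent; ε/D = 1.33×10^-4
Haaland: f = 0.01450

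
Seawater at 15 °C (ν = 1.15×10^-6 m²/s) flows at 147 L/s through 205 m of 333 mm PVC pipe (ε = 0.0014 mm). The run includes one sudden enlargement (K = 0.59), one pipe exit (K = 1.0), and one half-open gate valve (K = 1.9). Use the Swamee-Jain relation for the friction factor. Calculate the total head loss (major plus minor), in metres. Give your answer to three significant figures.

H_L ≈ 1.69 m

V = 4Q/(πD²) = 1.688 m/s; V²/2g = 0.1452 m
Re = 4.89×10^5, ε/D = 4.20×10^-6 → f = 0.01321 (Swamee-Jain)
Major: h_f = f(L/D)·V²/2g = 0.01321·615.6·0.1452 = 1.181 m
Minor: ΣK = 3.49; h_m = ΣK·V²/2g = 0.5068 m
Total H_L = 1.181 + 0.5068 = 1.688 m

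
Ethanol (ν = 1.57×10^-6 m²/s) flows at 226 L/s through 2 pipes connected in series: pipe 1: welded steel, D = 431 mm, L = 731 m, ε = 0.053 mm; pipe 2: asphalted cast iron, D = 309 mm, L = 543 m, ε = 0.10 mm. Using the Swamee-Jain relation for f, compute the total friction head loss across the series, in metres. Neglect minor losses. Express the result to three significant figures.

H ≈ 16.4 m

Pipe 1: V = 1.549 m/s, Re = 4.25×10^5, ε/D = 1.23×10^-4, f = 0.01499, h_1 = f(L/D)V²/2g = 3.110 m
Pipe 2: V = 3.014 m/s, Re = 5.93×10^5, ε/D = 3.24×10^-4, f = 0.01638, h_2 = f(L/D)V²/2g = 13.33 m
Series → Q common, losses add: H = Σh = 16.44 m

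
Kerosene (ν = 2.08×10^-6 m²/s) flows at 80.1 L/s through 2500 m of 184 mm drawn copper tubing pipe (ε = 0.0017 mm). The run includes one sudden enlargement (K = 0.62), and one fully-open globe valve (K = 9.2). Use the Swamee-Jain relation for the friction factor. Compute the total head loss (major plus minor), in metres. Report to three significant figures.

V = 4Q/(πD²) = 3.012 m/s; V²/2g = 0.4625 m
Re = 2.66×10^5, ε/D = 9.24×10^-6 → f = 0.01480 (Swamee-Jain)
Major: h_f = f(L/D)·V²/2g = 0.01480·13587·0.4625 = 93.00 m
Minor: ΣK = 9.82; h_m = ΣK·V²/2g = 4.542 m
Total H_L = 93.00 + 4.542 = 97.54 m

H_L ≈ 97.5 m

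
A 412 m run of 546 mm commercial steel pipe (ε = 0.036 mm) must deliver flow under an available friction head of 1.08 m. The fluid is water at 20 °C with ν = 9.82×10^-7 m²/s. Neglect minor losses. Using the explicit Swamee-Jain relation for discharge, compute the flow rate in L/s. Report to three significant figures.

Q ≈ 341 L/s

Swamee-Jain (Type II): Q = -0.965·√(gD⁵h_f/L)·ln[ε/(3.7D) + √(3.17ν²L/(gD³h_f))]
√(gD⁵h_f/L) = √(9.81·0.546⁵·1.08/412) = 0.03532
ε/(3.7D) = 1.78×10^-5; √(3.17ν²L/(gD³h_f)) = 2.70×10^-5
Q = -0.965·0.03532·ln(4.484×10^-5) = 0.3413 m³/s
Check: V = 1.46 m/s, Re = 8.10×10^5, f = 0.01326, h_f = 1.08 m ≈ 1.08 m ✓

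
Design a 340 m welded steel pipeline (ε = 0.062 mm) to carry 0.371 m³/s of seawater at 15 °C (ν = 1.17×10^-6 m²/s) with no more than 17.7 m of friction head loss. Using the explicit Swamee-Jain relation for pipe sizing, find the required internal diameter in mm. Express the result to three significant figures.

D ≈ 320 mm

Swamee-Jain (Type III): D = 0.66·[ε^1.25·(LQ²/(gh_f))^4.75 + ν·Q^9.4·(L/(gh_f))^5.2]^0.04
LQ²/(gh_f) = 0.2695; L/(gh_f) = 1.958
Term 1 = ε^1.25·(…)^4.75 = 1.09×10^-8; Term 2 = ν·Q^9.4·(…)^5.2 = 3.45×10^-9
D = 0.66·(1.09×10^-8 + 3.45×10^-9)^0.04 = 0.3205 m = 320 mm
Check: V = 4.60 m/s, Re = 1.26×10^6, f = 0.01452, h_f = 16.6 m ≈ 17.7 m ✓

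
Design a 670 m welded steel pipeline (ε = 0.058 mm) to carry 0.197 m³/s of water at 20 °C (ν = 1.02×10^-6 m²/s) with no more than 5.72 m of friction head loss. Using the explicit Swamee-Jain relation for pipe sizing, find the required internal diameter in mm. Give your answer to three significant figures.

Swamee-Jain (Type III): D = 0.66·[ε^1.25·(LQ²/(gh_f))^4.75 + ν·Q^9.4·(L/(gh_f))^5.2]^0.04
LQ²/(gh_f) = 0.4634; L/(gh_f) = 11.94
Term 1 = ε^1.25·(…)^4.75 = 1.31×10^-7; Term 2 = ν·Q^9.4·(…)^5.2 = 9.48×10^-8
D = 0.66·(1.31×10^-7 + 9.48×10^-8)^0.04 = 0.3579 m = 358 mm
Check: V = 1.96 m/s, Re = 6.87×10^5, f = 0.01473, h_f = 5.39 m ≈ 5.72 m ✓

D ≈ 358 mm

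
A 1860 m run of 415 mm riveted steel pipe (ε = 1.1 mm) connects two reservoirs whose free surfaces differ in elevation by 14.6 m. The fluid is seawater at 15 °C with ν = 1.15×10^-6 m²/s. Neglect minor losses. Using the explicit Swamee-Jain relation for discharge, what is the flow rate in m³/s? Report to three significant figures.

Swamee-Jain (Type II): Q = -0.965·√(gD⁵h_f/L)·ln[ε/(3.7D) + √(3.17ν²L/(gD³h_f))]
√(gD⁵h_f/L) = √(9.81·0.415⁵·14.6/1860) = 0.03079
ε/(3.7D) = 7.16×10^-4; √(3.17ν²L/(gD³h_f)) = 2.76×10^-5
Q = -0.965·0.03079·ln(7.440×10^-4) = 0.2140 m³/s
Check: V = 1.58 m/s, Re = 5.71×10^5, f = 0.02564, h_f = 14.7 m ≈ 14.6 m ✓

Q ≈ 0.214 m³/s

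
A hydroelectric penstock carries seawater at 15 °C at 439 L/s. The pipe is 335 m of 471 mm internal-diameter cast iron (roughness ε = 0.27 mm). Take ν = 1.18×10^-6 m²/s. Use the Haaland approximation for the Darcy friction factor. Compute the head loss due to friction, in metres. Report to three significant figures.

h_f ≈ 4.06 m

V = 4Q/(πD²) = 4·0.439/(π·0.471²) = 2.520 m/s
Re = VD/ν = 2.520·0.471/1.18×10^-6 = 1.01×10^6 → turbulent
ε/D = 0.27/471 = 5.73×10^-4
Haaland: f = 0.01765
h_f = f(L/D)V²/(2g) = 0.01765·(335/0.471)·2.520²/(2·9.81) = 4.063 m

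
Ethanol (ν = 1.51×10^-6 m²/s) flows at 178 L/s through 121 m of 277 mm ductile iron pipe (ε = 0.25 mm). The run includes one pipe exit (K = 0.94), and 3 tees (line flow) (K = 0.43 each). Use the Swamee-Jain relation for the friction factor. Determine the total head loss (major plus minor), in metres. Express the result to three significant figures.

H_L ≈ 4.85 m

V = 4Q/(πD²) = 2.954 m/s; V²/2g = 0.4447 m
Re = 5.42×10^5, ε/D = 9.03×10^-4 → f = 0.01987 (Swamee-Jain)
Major: h_f = f(L/D)·V²/2g = 0.01987·436.8·0.4447 = 3.859 m
Minor: ΣK = 2.23; h_m = ΣK·V²/2g = 0.9916 m
Total H_L = 3.859 + 0.9916 = 4.851 m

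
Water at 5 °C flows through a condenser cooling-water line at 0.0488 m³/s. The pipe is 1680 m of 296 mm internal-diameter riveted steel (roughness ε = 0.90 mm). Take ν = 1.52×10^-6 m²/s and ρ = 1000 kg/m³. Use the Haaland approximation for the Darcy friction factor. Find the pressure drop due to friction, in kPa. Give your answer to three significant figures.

V = 4Q/(πD²) = 4·0.0488/(π·0.296²) = 0.7092 m/s
Re = VD/ν = 0.7092·0.296/1.52×10^-6 = 1.38×10^5 → turbulent
ε/D = 0.90/296 = 0.00304
Haaland: f = 0.02717
h_f = f(L/D)V²/(2g) = 0.02717·(1680/0.296)·0.7092²/(2·9.81) = 3.953 m
Δp = ρg·h_f = 1000·9.81·3.953 = 38.78 kPa

Δp ≈ 38.8 kPa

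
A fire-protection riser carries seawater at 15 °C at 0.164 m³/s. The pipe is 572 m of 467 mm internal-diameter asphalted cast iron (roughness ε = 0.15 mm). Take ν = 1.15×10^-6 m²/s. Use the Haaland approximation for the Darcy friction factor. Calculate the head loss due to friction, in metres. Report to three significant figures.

V = 4Q/(πD²) = 4·0.164/(π·0.467²) = 0.9575 m/s
Re = VD/ν = 0.9575·0.467/1.15×10^-6 = 3.89×10^5 → turbulent
ε/D = 0.15/467 = 3.21×10^-4
Haaland: f = 0.01660
h_f = f(L/D)V²/(2g) = 0.01660·(572/0.467)·0.9575²/(2·9.81) = 0.9501 m

h_f ≈ 0.950 m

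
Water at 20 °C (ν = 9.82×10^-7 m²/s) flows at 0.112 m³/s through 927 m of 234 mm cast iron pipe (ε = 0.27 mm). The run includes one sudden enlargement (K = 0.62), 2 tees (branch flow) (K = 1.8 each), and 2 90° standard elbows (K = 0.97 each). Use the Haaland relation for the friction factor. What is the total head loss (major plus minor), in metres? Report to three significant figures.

H_L ≈ 30.6 m

V = 4Q/(πD²) = 2.604 m/s; V²/2g = 0.3457 m
Re = 6.21×10^5, ε/D = 0.00115 → f = 0.02076 (Haaland)
Major: h_f = f(L/D)·V²/2g = 0.02076·3962·0.3457 = 28.43 m
Minor: ΣK = 6.16; h_m = ΣK·V²/2g = 2.129 m
Total H_L = 28.43 + 2.129 = 30.56 m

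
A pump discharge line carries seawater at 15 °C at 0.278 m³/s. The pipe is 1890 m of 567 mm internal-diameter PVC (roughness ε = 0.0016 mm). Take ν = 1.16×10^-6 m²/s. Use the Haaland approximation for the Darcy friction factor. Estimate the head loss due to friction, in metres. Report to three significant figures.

h_f ≈ 2.66 m

V = 4Q/(πD²) = 4·0.278/(π·0.567²) = 1.101 m/s
Re = VD/ν = 1.101·0.567/1.16×10^-6 = 5.38×10^5 → turbulent
ε/D = 0.0016/567 = 2.82×10^-6
Haaland: f = 0.01293
h_f = f(L/D)V²/(2g) = 0.01293·(1890/0.567)·1.101²/(2·9.81) = 2.662 m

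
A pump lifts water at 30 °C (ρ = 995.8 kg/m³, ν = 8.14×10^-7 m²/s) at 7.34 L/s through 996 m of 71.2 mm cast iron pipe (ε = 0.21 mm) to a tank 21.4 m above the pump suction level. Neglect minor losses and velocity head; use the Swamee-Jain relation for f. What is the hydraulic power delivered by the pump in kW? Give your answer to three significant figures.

P_hyd ≈ 6.24 kW

V = 4Q/(πD²) = 1.844 m/s; Re = 1.61×10^5; ε/D = 0.00295; f = 0.02708
h_f = f(L/D)V²/2g = 65.61 m
Total head H = z + h_f = 21.4 + 65.61 = 87.01 m
P_hyd = ρgQH = 995.8·9.81·0.00734·87.01 = 6.239 kW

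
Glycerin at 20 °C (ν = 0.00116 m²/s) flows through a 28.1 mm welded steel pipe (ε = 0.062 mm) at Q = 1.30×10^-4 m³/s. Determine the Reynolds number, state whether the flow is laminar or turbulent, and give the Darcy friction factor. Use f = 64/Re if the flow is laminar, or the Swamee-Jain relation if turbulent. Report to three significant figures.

V = 4Q/(πD²) = 0.2096 m/s
Re = VD/ν = 0.2096·0.0281/0.00116 = 5.08
Re < 2300 → laminar → f = 64/Re = 12.60

Re ≈ 5.08; laminar; f = 64/Re ≈ 12.6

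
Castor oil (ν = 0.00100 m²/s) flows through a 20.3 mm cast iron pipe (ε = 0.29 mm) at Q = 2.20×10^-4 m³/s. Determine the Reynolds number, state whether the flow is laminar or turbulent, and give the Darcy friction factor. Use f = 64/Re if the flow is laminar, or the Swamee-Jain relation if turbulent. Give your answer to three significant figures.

V = 4Q/(πD²) = 0.6797 m/s
Re = VD/ν = 0.6797·0.0203/0.00100 = 13.8
Re < 2300 → laminar → f = 64/Re = 4.638

Re ≈ 13.8; laminar; f = 64/Re ≈ 4.64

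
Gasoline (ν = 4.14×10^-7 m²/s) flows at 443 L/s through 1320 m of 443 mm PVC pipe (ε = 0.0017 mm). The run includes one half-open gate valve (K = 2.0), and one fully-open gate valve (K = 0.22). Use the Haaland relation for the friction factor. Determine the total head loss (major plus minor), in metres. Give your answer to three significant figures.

H_L ≈ 13.3 m

V = 4Q/(πD²) = 2.874 m/s; V²/2g = 0.4210 m
Re = 3.08×10^6, ε/D = 3.84×10^-6 → f = 0.009817 (Haaland)
Major: h_f = f(L/D)·V²/2g = 0.009817·2980·0.4210 = 12.32 m
Minor: ΣK = 2.22; h_m = ΣK·V²/2g = 0.9347 m
Total H_L = 12.32 + 0.9347 = 13.25 m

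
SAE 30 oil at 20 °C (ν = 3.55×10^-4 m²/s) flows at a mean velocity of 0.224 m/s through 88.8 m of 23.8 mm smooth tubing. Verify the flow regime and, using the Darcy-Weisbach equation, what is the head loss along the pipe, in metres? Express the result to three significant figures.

Re = VD/ν = 0.224·0.02380/3.55×10^-4 = 15.0 → laminar (Re < 2300)
f = 64/Re = 4.262
h_f = f(L/D)V²/(2g) = 4.262·(88.8/0.02380)·0.224²/(2·9.81) = 40.66 m

h_f ≈ 40.7 m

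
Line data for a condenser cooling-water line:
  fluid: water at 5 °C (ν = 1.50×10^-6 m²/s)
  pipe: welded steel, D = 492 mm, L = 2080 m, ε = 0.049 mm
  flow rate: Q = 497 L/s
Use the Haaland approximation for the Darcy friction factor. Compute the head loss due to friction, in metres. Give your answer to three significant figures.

h_f ≈ 19.9 m

V = 4Q/(πD²) = 4·0.497/(π·0.492²) = 2.614 m/s
Re = VD/ν = 2.614·0.492/1.50×10^-6 = 8.57×10^5 → turbulent
ε/D = 0.049/492 = 9.96×10^-5
Haaland: f = 0.01349
h_f = f(L/D)V²/(2g) = 0.01349·(2080/0.492)·2.614²/(2·9.81) = 19.87 m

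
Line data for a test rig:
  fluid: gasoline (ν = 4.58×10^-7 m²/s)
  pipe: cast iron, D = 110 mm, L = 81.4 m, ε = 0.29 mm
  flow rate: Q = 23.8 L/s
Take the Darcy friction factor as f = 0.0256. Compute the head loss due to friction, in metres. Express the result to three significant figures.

h_f ≈ 6.06 m

V = 4Q/(πD²) = 4·0.0238/(π·0.110²) = 2.504 m/s
h_f = f(L/D)V²/(2g) = 0.02560·(81.4/0.110)·2.504²/(2·9.81) = 6.056 m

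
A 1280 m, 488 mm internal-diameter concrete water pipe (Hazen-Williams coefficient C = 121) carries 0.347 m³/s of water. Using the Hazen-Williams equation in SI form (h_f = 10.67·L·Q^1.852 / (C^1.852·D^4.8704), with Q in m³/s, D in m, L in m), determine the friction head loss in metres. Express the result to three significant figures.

h_f ≈ 8.80 m

h_f = 10.67·1280·0.347^1.852 / (121^1.852·0.488^4.8704) = 8.796 m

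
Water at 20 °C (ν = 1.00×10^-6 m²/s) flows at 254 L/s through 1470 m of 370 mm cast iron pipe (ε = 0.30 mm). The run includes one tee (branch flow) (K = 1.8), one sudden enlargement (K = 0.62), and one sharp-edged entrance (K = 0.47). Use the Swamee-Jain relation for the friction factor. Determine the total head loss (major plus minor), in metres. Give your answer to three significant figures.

V = 4Q/(πD²) = 2.362 m/s; V²/2g = 0.2844 m
Re = 8.74×10^5, ε/D = 8.11×10^-4 → f = 0.01917 (Swamee-Jain)
Major: h_f = f(L/D)·V²/2g = 0.01917·3973·0.2844 = 21.67 m
Minor: ΣK = 2.89; h_m = ΣK·V²/2g = 0.8220 m
Total H_L = 21.67 + 0.8220 = 22.49 m

H_L ≈ 22.5 m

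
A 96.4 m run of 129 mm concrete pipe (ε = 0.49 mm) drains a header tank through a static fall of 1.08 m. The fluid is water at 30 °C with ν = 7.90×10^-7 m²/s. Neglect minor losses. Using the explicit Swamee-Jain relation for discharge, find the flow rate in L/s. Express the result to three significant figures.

Swamee-Jain (Type II): Q = -0.965·√(gD⁵h_f/L)·ln[ε/(3.7D) + √(3.17ν²L/(gD³h_f))]
√(gD⁵h_f/L) = √(9.81·0.129⁵·1.08/96.4) = 0.001981
ε/(3.7D) = 0.00103; √(3.17ν²L/(gD³h_f)) = 9.16×10^-5
Q = -0.965·0.001981·ln(0.001118) = 0.01299 m³/s
Check: V = 0.994 m/s, Re = 1.62×10^5, f = 0.02889, h_f = 1.09 m ≈ 1.08 m ✓

Q ≈ 13.0 L/s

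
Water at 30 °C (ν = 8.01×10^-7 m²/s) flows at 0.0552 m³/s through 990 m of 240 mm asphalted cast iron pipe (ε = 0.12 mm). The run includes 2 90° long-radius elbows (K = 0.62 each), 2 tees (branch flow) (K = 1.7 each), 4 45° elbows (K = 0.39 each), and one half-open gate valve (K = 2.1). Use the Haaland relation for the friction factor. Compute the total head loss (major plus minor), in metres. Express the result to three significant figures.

V = 4Q/(πD²) = 1.220 m/s; V²/2g = 0.07588 m
Re = 3.66×10^5, ε/D = 5.00×10^-4 → f = 0.01786 (Haaland)
Major: h_f = f(L/D)·V²/2g = 0.01786·4125·0.07588 = 5.590 m
Minor: ΣK = 8.30; h_m = ΣK·V²/2g = 0.6298 m
Total H_L = 5.590 + 0.6298 = 6.219 m

H_L ≈ 6.22 m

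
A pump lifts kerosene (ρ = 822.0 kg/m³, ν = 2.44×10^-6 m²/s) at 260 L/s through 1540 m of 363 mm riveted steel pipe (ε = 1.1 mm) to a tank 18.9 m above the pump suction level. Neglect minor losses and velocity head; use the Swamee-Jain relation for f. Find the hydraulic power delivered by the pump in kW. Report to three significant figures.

P_hyd ≈ 116 kW

V = 4Q/(πD²) = 2.512 m/s; Re = 3.74×10^5; ε/D = 0.00303; f = 0.02673
h_f = f(L/D)V²/2g = 36.48 m
Total head H = z + h_f = 18.9 + 36.48 = 55.38 m
P_hyd = ρgQH = 822.0·9.81·0.260·55.38 = 116.1 kW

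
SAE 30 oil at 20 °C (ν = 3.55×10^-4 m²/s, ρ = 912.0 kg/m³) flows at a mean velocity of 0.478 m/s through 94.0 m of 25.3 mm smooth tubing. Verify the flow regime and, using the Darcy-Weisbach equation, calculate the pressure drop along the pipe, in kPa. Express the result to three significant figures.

Δp ≈ 727 kPa

Re = VD/ν = 0.478·0.02530/3.55×10^-4 = 34.1 → laminar (Re < 2300)
f = 64/Re = 1.879
h_f = f(L/D)V²/(2g) = 1.879·(94.0/0.02530)·0.478²/(2·9.81) = 81.29 m
Δp = ρg·h_f = 912.0·9.81·81.29 = 727.3 kPa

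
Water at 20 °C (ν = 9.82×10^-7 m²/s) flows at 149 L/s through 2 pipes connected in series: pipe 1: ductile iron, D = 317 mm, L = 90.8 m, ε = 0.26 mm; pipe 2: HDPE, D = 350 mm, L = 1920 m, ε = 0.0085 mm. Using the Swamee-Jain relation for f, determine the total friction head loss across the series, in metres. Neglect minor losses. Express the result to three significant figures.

Pipe 1: V = 1.888 m/s, Re = 6.09×10^5, ε/D = 8.20×10^-4, f = 0.01940, h_1 = f(L/D)V²/2g = 1.010 m
Pipe 2: V = 1.549 m/s, Re = 5.52×10^5, ε/D = 2.43×10^-5, f = 0.01326, h_2 = f(L/D)V²/2g = 8.895 m
Series → Q common, losses add: H = Σh = 9.905 m

H ≈ 9.90 m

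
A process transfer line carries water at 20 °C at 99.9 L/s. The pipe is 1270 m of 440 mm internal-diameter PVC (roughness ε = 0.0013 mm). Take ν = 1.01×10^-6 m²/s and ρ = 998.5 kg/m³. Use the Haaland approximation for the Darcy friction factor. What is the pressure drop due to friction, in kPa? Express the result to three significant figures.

V = 4Q/(πD²) = 4·0.0999/(π·0.440²) = 0.6570 m/s
Re = VD/ν = 0.6570·0.440/1.01×10^-6 = 2.86×10^5 → turbulent
ε/D = 0.0013/440 = 2.95×10^-6
Haaland: f = 0.01449
h_f = f(L/D)V²/(2g) = 0.01449·(1270/0.440)·0.6570²/(2·9.81) = 0.9203 m
Δp = ρg·h_f = 998.5·9.81·0.9203 = 9.015 kPa

Δp ≈ 9.01 kPa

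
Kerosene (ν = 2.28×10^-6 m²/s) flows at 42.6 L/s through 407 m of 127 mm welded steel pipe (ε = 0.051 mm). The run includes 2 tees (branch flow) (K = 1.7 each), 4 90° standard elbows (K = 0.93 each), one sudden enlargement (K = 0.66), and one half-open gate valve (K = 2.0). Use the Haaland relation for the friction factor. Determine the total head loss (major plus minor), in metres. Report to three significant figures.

V = 4Q/(πD²) = 3.363 m/s; V²/2g = 0.5764 m
Re = 1.87×10^5, ε/D = 4.02×10^-4 → f = 0.01822 (Haaland)
Major: h_f = f(L/D)·V²/2g = 0.01822·3205·0.5764 = 33.66 m
Minor: ΣK = 9.78; h_m = ΣK·V²/2g = 5.637 m
Total H_L = 33.66 + 5.637 = 39.29 m

H_L ≈ 39.3 m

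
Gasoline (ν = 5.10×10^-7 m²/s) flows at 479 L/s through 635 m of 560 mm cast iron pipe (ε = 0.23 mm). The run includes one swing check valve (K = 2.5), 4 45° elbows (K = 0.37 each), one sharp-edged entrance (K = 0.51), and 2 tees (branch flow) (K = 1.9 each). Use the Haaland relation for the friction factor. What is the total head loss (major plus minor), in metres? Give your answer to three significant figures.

H_L ≈ 5.15 m

V = 4Q/(πD²) = 1.945 m/s; V²/2g = 0.1928 m
Re = 2.14×10^6, ε/D = 4.11×10^-4 → f = 0.01626 (Haaland)
Major: h_f = f(L/D)·V²/2g = 0.01626·1134·0.1928 = 3.555 m
Minor: ΣK = 8.29; h_m = ΣK·V²/2g = 1.598 m
Total H_L = 3.555 + 1.598 = 5.153 m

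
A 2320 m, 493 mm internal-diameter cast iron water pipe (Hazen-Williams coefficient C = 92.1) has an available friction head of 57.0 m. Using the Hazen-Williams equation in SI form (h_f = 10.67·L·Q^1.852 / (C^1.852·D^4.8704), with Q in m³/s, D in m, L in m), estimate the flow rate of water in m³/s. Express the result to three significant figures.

Q ≈ 0.540 m³/s

Rearranging: Q = [h_f·C^1.852·D^4.8704 / (10.67·L)]^(1/1.852)
Q = [57.0·92.1^1.852·0.493^4.8704 / (10.67·2320)]^0.540 = 0.5398 m³/s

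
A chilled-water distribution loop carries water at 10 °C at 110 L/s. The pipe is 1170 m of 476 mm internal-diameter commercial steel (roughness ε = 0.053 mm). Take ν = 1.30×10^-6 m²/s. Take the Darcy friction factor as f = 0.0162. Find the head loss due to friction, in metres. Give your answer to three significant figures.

V = 4Q/(πD²) = 4·0.110/(π·0.476²) = 0.6181 m/s
h_f = f(L/D)V²/(2g) = 0.01620·(1170/0.476)·0.6181²/(2·9.81) = 0.7755 m

h_f ≈ 0.775 m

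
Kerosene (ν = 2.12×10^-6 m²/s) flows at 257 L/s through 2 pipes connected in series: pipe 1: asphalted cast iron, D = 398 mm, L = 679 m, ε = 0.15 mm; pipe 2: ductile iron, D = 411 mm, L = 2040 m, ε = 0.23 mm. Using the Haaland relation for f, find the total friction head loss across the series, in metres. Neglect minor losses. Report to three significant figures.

Pipe 1: V = 2.066 m/s, Re = 3.88×10^5, ε/D = 3.77×10^-4, f = 0.01700, h_1 = f(L/D)V²/2g = 6.308 m
Pipe 2: V = 1.937 m/s, Re = 3.76×10^5, ε/D = 5.60×10^-4, f = 0.01818, h_2 = f(L/D)V²/2g = 17.26 m
Series → Q common, losses add: H = Σh = 23.57 m

H ≈ 23.6 m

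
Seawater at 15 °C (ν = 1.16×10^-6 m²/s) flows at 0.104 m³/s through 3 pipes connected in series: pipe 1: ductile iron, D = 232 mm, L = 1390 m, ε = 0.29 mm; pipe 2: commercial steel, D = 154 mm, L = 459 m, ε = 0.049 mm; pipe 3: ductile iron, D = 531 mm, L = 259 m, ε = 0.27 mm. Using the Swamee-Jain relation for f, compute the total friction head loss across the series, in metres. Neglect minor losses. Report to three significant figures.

H ≈ 116 m

Pipe 1: V = 2.460 m/s, Re = 4.92×10^5, ε/D = 0.00125, f = 0.02139, h_1 = f(L/D)V²/2g = 39.53 m
Pipe 2: V = 5.583 m/s, Re = 7.41×10^5, ε/D = 3.18×10^-4, f = 0.01614, h_2 = f(L/D)V²/2g = 76.43 m
Pipe 3: V = 0.4696 m/s, Re = 2.15×10^5, ε/D = 5.08×10^-4, f = 0.01886, h_3 = f(L/D)V²/2g = 0.1034 m
Series → Q common, losses add: H = Σh = 116.1 m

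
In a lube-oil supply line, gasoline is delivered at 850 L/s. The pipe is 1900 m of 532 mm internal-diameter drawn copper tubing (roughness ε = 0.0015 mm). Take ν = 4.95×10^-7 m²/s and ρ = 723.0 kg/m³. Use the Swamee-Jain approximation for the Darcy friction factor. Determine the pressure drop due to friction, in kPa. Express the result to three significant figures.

V = 4Q/(πD²) = 4·0.850/(π·0.532²) = 3.824 m/s
Re = VD/ν = 3.824·0.532/4.95×10^-7 = 4.11×10^6 → turbulent
ε/D = 0.0015/532 = 2.82×10^-6
Swamee-Jain: f = 0.009445
h_f = f(L/D)V²/(2g) = 0.009445·(1900/0.532)·3.824²/(2·9.81) = 25.14 m
Δp = ρg·h_f = 723.0·9.81·25.14 = 178.3 kPa

Δp ≈ 178 kPa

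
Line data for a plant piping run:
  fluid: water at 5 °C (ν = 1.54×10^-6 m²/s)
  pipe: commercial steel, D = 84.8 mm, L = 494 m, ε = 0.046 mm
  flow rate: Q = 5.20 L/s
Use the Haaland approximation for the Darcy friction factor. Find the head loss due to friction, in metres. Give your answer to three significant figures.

V = 4Q/(πD²) = 4·0.00520/(π·0.0848²) = 0.9207 m/s
Re = VD/ν = 0.9207·0.0848/1.54×10^-6 = 5.07×10^4 → turbulent
ε/D = 0.046/84.8 = 5.42×10^-4
Haaland: f = 0.02233
h_f = f(L/D)V²/(2g) = 0.02233·(494/0.0848)·0.9207²/(2·9.81) = 5.621 m

h_f ≈ 5.62 m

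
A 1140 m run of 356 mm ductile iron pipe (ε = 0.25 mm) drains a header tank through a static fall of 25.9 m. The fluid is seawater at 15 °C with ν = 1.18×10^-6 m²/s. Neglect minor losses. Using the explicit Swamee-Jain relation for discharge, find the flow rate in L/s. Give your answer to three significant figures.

Q ≈ 292 L/s

Swamee-Jain (Type II): Q = -0.965·√(gD⁵h_f/L)·ln[ε/(3.7D) + √(3.17ν²L/(gD³h_f))]
√(gD⁵h_f/L) = √(9.81·0.356⁵·25.9/1140) = 0.03570
ε/(3.7D) = 1.90×10^-4; √(3.17ν²L/(gD³h_f)) = 2.10×10^-5
Q = -0.965·0.03570·ln(2.107×10^-4) = 0.2916 m³/s
Check: V = 2.93 m/s, Re = 8.84×10^5, f = 0.01859, h_f = 26.0 m ≈ 25.9 m ✓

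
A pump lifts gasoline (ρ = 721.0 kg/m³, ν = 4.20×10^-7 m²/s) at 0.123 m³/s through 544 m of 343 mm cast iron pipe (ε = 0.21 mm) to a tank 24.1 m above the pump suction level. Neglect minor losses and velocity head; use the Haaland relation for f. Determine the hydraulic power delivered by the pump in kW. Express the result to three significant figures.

V = 4Q/(πD²) = 1.331 m/s; Re = 1.09×10^6; ε/D = 6.12×10^-4; f = 0.01787
h_f = f(L/D)V²/2g = 2.560 m
Total head H = z + h_f = 24.1 + 2.560 = 26.66 m
P_hyd = ρgQH = 721.0·9.81·0.123·26.66 = 23.19 kW

P_hyd ≈ 23.2 kW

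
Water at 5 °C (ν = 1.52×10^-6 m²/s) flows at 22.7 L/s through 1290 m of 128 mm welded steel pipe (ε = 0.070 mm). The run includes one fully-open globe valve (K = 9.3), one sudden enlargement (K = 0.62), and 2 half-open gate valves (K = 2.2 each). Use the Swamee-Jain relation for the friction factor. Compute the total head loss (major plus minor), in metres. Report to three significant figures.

V = 4Q/(πD²) = 1.764 m/s; V²/2g = 0.1586 m
Re = 1.49×10^5, ε/D = 5.47×10^-4 → f = 0.01972 (Swamee-Jain)
Major: h_f = f(L/D)·V²/2g = 0.01972·10078·0.1586 = 31.52 m
Minor: ΣK = 14.3; h_m = ΣK·V²/2g = 2.271 m
Total H_L = 31.52 + 2.271 = 33.79 m

H_L ≈ 33.8 m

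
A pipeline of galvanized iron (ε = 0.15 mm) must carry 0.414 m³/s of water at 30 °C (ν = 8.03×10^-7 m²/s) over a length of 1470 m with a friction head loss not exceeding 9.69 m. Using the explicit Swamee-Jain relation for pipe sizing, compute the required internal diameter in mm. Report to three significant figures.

Swamee-Jain (Type III): D = 0.66·[ε^1.25·(LQ²/(gh_f))^4.75 + ν·Q^9.4·(L/(gh_f))^5.2]^0.04
LQ²/(gh_f) = 2.650; L/(gh_f) = 15.46
Term 1 = ε^1.25·(…)^4.75 = 0.00170; Term 2 = ν·Q^9.4·(…)^5.2 = 3.08×10^-4
D = 0.66·(0.00170 + 3.08×10^-4)^0.04 = 0.5148 m = 515 mm
Check: V = 1.99 m/s, Re = 1.28×10^6, f = 0.01553, h_f = 8.94 m ≈ 9.69 m ✓

D ≈ 515 mm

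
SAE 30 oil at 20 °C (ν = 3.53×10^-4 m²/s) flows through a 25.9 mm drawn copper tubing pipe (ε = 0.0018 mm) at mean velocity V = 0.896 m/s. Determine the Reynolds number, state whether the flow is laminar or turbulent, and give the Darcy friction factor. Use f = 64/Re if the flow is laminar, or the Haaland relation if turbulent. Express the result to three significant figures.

Re = VD/ν = 0.8960·0.0259/3.53×10^-4 = 65.7
Re < 2300 → laminar → f = 64/Re = 0.9735

Re ≈ 65.7; laminar; f = 64/Re ≈ 0.974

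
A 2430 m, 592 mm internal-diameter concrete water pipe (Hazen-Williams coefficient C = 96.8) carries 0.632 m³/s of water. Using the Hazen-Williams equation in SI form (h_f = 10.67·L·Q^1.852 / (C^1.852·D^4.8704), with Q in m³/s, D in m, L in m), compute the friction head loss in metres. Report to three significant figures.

h_f ≈ 29.9 m

h_f = 10.67·2430·0.632^1.852 / (96.8^1.852·0.592^4.8704) = 29.90 m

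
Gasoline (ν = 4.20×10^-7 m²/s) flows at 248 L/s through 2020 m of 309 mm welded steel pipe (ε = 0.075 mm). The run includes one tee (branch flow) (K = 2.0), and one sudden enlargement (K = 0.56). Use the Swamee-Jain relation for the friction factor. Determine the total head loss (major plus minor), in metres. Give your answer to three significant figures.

H_L ≈ 55.1 m

V = 4Q/(πD²) = 3.307 m/s; V²/2g = 0.5574 m
Re = 2.43×10^6, ε/D = 2.43×10^-4 → f = 0.01473 (Swamee-Jain)
Major: h_f = f(L/D)·V²/2g = 0.01473·6537·0.5574 = 53.67 m
Minor: ΣK = 2.56; h_m = ΣK·V²/2g = 1.427 m
Total H_L = 53.67 + 1.427 = 55.10 m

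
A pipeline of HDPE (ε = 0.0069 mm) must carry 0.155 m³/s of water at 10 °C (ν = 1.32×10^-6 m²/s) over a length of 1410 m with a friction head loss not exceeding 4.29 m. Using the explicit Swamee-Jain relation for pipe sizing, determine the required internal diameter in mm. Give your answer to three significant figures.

Swamee-Jain (Type III): D = 0.66·[ε^1.25·(LQ²/(gh_f))^4.75 + ν·Q^9.4·(L/(gh_f))^5.2]^0.04
LQ²/(gh_f) = 0.8049; L/(gh_f) = 33.50
Term 1 = ε^1.25·(…)^4.75 = 1.26×10^-7; Term 2 = ν·Q^9.4·(…)^5.2 = 2.76×10^-6
D = 0.66·(1.26×10^-7 + 2.76×10^-6)^0.04 = 0.3962 m = 396 mm
Check: V = 1.26 m/s, Re = 3.77×10^5, f = 0.01401, h_f = 4.02 m ≈ 4.29 m ✓

D ≈ 396 mm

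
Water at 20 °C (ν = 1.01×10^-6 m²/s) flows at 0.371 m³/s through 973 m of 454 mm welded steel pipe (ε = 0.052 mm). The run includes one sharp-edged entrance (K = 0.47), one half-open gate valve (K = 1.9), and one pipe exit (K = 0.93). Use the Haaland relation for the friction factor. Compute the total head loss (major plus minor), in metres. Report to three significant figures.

V = 4Q/(πD²) = 2.292 m/s; V²/2g = 0.2677 m
Re = 1.03×10^6, ε/D = 1.15×10^-4 → f = 0.01351 (Haaland)
Major: h_f = f(L/D)·V²/2g = 0.01351·2143·0.2677 = 7.748 m
Minor: ΣK = 3.30; h_m = ΣK·V²/2g = 0.8834 m
Total H_L = 7.748 + 0.8834 = 8.632 m

H_L ≈ 8.63 m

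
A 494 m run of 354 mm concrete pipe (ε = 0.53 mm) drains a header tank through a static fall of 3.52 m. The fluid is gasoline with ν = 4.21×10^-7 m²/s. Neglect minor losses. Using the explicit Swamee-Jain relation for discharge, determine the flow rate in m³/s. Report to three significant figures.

Q ≈ 0.148 m³/s

Swamee-Jain (Type II): Q = -0.965·√(gD⁵h_f/L)·ln[ε/(3.7D) + √(3.17ν²L/(gD³h_f))]
√(gD⁵h_f/L) = √(9.81·0.354⁵·3.52/494) = 0.01971
ε/(3.7D) = 4.05×10^-4; √(3.17ν²L/(gD³h_f)) = 1.35×10^-5
Q = -0.965·0.01971·ln(4.181×10^-4) = 0.1480 m³/s
Check: V = 1.50 m/s, Re = 1.26×10^6, f = 0.02197, h_f = 3.53 m ≈ 3.52 m ✓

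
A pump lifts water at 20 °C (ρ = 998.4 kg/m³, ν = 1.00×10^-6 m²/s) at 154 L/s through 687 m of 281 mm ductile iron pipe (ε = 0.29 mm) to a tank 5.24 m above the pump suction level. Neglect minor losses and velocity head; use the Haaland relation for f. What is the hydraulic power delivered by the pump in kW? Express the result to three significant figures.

V = 4Q/(πD²) = 2.483 m/s; Re = 6.98×10^5; ε/D = 0.00103; f = 0.02020
h_f = f(L/D)V²/2g = 15.52 m
Total head H = z + h_f = 5.24 + 15.52 = 20.76 m
P_hyd = ρgQH = 998.4·9.81·0.154·20.76 = 31.31 kW

P_hyd ≈ 31.3 kW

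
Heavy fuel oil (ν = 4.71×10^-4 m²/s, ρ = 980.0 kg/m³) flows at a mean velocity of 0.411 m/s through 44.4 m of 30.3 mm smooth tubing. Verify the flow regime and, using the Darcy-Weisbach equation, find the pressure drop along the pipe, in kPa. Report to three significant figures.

Re = VD/ν = 0.411·0.03030/4.71×10^-4 = 26.4 → laminar (Re < 2300)
f = 64/Re = 2.421
h_f = f(L/D)V²/(2g) = 2.421·(44.4/0.03030)·0.411²/(2·9.81) = 30.54 m
Δp = ρg·h_f = 980.0·9.81·30.54 = 293.6 kPa

Δp ≈ 294 kPa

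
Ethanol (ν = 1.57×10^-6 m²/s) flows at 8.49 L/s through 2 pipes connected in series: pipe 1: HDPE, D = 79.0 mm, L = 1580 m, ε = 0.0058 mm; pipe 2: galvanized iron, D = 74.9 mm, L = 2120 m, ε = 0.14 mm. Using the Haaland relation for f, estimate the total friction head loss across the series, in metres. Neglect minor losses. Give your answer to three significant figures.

Pipe 1: V = 1.732 m/s, Re = 8.72×10^4, ε/D = 7.34×10^-5, f = 0.01864, h_1 = f(L/D)V²/2g = 56.99 m
Pipe 2: V = 1.927 m/s, Re = 9.19×10^4, ε/D = 0.00187, f = 0.02475, h_2 = f(L/D)V²/2g = 132.6 m
Series → Q common, losses add: H = Σh = 189.6 m

H ≈ 190 m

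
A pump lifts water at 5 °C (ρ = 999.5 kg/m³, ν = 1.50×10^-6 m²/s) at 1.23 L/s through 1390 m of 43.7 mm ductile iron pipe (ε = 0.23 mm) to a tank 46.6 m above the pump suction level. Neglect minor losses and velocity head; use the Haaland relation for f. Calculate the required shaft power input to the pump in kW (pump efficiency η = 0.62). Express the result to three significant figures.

V = 4Q/(πD²) = 0.8201 m/s; Re = 2.39×10^4; ε/D = 0.00526; f = 0.03410
h_f = f(L/D)V²/2g = 37.18 m
Total head H = z + h_f = 46.6 + 37.18 = 83.78 m
P_hyd = ρgQH = 999.5·9.81·0.00123·83.78 = 1.010 kW
P_shaft = P_hyd/η = 1.010/0.62 = 1.630 kW

P_shaft ≈ 1.63 kW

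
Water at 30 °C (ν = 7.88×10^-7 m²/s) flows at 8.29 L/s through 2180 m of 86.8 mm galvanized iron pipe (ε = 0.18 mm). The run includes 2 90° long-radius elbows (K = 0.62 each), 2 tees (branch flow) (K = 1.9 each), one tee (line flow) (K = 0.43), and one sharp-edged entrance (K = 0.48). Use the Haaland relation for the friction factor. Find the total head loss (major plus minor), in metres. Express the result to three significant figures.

H_L ≈ 62.6 m

V = 4Q/(πD²) = 1.401 m/s; V²/2g = 0.1000 m
Re = 1.54×10^5, ε/D = 0.00207 → f = 0.02468 (Haaland)
Major: h_f = f(L/D)·V²/2g = 0.02468·25115·0.1000 = 62.00 m
Minor: ΣK = 5.95; h_m = ΣK·V²/2g = 0.5952 m
Total H_L = 62.00 + 0.5952 = 62.59 m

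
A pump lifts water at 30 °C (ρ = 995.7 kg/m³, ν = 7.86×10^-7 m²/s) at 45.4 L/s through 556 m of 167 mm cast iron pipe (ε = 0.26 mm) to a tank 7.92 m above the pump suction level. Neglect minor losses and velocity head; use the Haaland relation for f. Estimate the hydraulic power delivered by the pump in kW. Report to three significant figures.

P_hyd ≈ 10.8 kW

V = 4Q/(πD²) = 2.073 m/s; Re = 4.40×10^5; ε/D = 0.00156; f = 0.02241
h_f = f(L/D)V²/2g = 16.34 m
Total head H = z + h_f = 7.92 + 16.34 = 24.26 m
P_hyd = ρgQH = 995.7·9.81·0.0454·24.26 = 10.76 kW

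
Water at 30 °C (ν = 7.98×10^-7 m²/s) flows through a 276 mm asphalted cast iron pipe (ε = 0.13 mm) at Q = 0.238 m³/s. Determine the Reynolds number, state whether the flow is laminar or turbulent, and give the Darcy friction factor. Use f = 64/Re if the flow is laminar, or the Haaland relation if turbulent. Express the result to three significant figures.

Re ≈ 1.38×10^6; turbulent; f ≈ 0.0168

V = 4Q/(πD²) = 3.978 m/s
Re = VD/ν = 3.978·0.276/7.98×10^-7 = 1.38×10^6
Re > 4000 → turbulent; ε/D = 4.71×10^-4
Haaland: f = 0.01685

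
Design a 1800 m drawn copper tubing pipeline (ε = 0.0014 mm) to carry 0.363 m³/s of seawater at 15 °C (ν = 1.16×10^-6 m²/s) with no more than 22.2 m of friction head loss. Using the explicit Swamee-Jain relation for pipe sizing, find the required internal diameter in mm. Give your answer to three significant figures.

D ≈ 405 mm

Swamee-Jain (Type III): D = 0.66·[ε^1.25·(LQ²/(gh_f))^4.75 + ν·Q^9.4·(L/(gh_f))^5.2]^0.04
LQ²/(gh_f) = 1.089; L/(gh_f) = 8.265
Term 1 = ε^1.25·(…)^4.75 = 7.22×10^-8; Term 2 = ν·Q^9.4·(…)^5.2 = 4.98×10^-6
D = 0.66·(7.22×10^-8 + 4.98×10^-6)^0.04 = 0.4052 m = 405 mm
Check: V = 2.81 m/s, Re = 9.83×10^5, f = 0.01173, h_f = 21.0 m ≈ 22.2 m ✓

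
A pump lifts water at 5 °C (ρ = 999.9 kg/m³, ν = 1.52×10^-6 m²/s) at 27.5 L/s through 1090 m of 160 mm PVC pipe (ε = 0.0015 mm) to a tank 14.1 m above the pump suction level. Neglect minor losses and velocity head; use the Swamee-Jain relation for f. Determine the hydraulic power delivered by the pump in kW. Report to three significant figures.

P_hyd ≈ 6.72 kW

V = 4Q/(πD²) = 1.368 m/s; Re = 1.44×10^5; ε/D = 9.38×10^-6; f = 0.01665
h_f = f(L/D)V²/2g = 10.81 m
Total head H = z + h_f = 14.1 + 10.81 = 24.91 m
P_hyd = ρgQH = 999.9·9.81·0.0275·24.91 = 6.720 kW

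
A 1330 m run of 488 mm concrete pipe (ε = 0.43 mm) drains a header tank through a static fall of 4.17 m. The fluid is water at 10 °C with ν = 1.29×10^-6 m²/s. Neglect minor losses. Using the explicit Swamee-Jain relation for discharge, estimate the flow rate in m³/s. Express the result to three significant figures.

Swamee-Jain (Type II): Q = -0.965·√(gD⁵h_f/L)·ln[ε/(3.7D) + √(3.17ν²L/(gD³h_f))]
√(gD⁵h_f/L) = √(9.81·0.488⁵·4.17/1330) = 0.02918
ε/(3.7D) = 2.38×10^-4; √(3.17ν²L/(gD³h_f)) = 3.84×10^-5
Q = -0.965·0.02918·ln(2.766×10^-4) = 0.2307 m³/s
Check: V = 1.23 m/s, Re = 4.67×10^5, f = 0.01987, h_f = 4.20 m ≈ 4.17 m ✓

Q ≈ 0.231 m³/s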